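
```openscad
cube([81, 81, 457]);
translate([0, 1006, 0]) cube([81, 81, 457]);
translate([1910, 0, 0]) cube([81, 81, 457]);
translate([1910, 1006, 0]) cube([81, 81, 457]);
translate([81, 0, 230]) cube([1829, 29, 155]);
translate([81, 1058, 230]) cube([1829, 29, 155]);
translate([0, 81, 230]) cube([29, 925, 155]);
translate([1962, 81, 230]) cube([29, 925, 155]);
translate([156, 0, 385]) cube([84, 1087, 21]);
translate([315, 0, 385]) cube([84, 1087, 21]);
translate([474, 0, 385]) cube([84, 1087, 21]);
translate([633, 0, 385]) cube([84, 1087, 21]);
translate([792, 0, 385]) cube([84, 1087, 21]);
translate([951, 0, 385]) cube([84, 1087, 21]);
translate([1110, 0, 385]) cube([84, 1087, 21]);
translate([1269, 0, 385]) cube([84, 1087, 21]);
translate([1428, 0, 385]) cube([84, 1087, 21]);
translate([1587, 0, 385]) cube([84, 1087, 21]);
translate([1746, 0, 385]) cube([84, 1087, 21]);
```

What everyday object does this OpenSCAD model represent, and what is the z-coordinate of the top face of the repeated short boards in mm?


A bed frame. The slat-top height is 406 mm.

Four posts, four rails, and a row of slats — a bed frame. Slats sit on the rails at z = 230 + 155 = 385; with slat thickness 21, the top is 406 mm.


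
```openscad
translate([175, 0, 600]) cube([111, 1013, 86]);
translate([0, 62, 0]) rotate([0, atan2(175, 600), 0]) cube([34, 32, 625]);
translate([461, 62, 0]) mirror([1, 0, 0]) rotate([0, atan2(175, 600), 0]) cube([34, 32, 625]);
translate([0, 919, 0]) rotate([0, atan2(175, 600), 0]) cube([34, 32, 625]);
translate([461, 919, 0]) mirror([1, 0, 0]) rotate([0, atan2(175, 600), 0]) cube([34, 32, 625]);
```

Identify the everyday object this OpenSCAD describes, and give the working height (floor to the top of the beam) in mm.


A sawhorse. The overall height is 686 mm.

A beam across two mirrored pairs of raked legs — a sawhorse. The beam's underside is at z = 600 (matching the legs' vertical rise in atan2(175, 600)) and the beam is 86 mm tall, so its top is at 600 + 86 = 686 mm. The raked legs top out at the beam's underside, so that is the highest point.


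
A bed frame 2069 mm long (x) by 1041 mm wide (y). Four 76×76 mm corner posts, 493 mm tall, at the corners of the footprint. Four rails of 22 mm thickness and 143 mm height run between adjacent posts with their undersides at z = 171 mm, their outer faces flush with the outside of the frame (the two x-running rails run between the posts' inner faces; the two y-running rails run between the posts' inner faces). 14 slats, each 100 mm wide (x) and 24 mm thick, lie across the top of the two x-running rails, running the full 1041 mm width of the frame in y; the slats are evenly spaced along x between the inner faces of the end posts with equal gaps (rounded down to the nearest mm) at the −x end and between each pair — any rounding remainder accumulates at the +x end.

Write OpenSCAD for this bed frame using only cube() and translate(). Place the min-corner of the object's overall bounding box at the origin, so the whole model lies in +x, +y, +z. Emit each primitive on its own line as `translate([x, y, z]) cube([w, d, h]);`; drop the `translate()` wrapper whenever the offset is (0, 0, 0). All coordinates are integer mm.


// slat z = rail_z + rail_h = 171 + 143 = 314
// slat gap = ⌊(1917 − 14·100) / 15⌋ = 34
cube([76, 76, 493]);
translate([0, 965, 0]) cube([76, 76, 493]);
translate([1993, 0, 0]) cube([76, 76, 493]);
translate([1993, 965, 0]) cube([76, 76, 493]);
translate([76, 0, 171]) cube([1917, 22, 143]);
translate([76, 1019, 171]) cube([1917, 22, 143]);
translate([0, 76, 171]) cube([22, 889, 143]);
translate([2047, 76, 171]) cube([22, 889, 143]);
translate([110, 0, 314]) cube([100, 1041, 24]);
translate([244, 0, 314]) cube([100, 1041, 24]);
translate([378, 0, 314]) cube([100, 1041, 24]);
translate([512, 0, 314]) cube([100, 1041, 24]);
translate([646, 0, 314]) cube([100, 1041, 24]);
translate([780, 0, 314]) cube([100, 1041, 24]);
translate([914, 0, 314]) cube([100, 1041, 24]);
translate([1048, 0, 314]) cube([100, 1041, 24]);
translate([1182, 0, 314]) cube([100, 1041, 24]);
translate([1316, 0, 314]) cube([100, 1041, 24]);
translate([1450, 0, 314]) cube([100, 1041, 24]);
translate([1584, 0, 314]) cube([100, 1041, 24]);
translate([1718, 0, 314]) cube([100, 1041, 24]);
translate([1852, 0, 314]) cube([100, 1041, 24]);


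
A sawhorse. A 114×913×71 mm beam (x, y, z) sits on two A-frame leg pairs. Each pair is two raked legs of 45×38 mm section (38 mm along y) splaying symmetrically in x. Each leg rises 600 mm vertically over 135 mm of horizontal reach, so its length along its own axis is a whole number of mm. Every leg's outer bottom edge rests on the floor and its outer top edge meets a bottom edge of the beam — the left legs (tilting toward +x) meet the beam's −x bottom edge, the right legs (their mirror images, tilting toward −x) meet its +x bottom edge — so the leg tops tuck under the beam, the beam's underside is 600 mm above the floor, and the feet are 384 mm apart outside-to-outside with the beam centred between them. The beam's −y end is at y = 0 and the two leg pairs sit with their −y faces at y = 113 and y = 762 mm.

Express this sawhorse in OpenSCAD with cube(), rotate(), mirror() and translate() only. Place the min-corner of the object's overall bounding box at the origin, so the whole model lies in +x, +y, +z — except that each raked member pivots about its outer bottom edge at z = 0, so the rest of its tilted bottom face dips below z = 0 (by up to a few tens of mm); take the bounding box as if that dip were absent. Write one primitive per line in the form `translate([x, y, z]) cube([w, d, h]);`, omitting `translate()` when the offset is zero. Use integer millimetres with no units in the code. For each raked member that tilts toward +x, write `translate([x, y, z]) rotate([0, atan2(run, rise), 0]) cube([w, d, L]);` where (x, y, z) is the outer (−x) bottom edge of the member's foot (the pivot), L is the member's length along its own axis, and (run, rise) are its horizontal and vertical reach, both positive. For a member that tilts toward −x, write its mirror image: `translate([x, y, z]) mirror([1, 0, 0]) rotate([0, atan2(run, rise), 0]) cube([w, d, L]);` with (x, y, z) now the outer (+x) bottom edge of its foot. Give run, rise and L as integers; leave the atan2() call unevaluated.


// leg length = √(135² + 600²) = 615
// right-leg outer foot x = 2·135 + 114 = 384
// beam min-corner = (135, 0, 600)
translate([135, 0, 600]) cube([114, 913, 71]);
translate([0, 113, 0]) rotate([0, atan2(135, 600), 0]) cube([45, 38, 615]);
translate([384, 113, 0]) mirror([1, 0, 0]) rotate([0, atan2(135, 600), 0]) cube([45, 38, 615]);
translate([0, 762, 0]) rotate([0, atan2(135, 600), 0]) cube([45, 38, 615]);
translate([384, 762, 0]) mirror([1, 0, 0]) rotate([0, atan2(135, 600), 0]) cube([45, 38, 615]);


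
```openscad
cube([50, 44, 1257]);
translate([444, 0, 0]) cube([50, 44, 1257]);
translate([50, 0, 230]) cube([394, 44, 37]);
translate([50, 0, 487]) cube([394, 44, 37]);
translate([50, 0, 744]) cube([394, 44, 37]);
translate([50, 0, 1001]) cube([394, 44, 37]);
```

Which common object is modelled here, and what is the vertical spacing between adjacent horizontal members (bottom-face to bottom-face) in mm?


A ladder. The rung spacing is 257 mm.

Two tall 50×44 posts with 4 short bars between them — a ladder. Adjacent rungs sit at z = 230 and z = 487, so the spacing is 487 − 230 = 257 mm.


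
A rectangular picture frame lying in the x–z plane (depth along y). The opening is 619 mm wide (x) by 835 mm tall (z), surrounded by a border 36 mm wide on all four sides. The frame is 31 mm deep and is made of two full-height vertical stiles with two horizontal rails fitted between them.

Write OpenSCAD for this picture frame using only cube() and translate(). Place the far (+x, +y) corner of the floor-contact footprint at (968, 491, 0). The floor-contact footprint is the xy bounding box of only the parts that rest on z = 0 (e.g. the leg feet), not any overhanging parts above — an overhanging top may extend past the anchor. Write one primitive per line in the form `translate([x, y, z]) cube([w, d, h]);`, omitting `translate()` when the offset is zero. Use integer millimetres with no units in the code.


translate([277, 460, 0]) cube([36, 31, 907]);
translate([932, 460, 0]) cube([36, 31, 907]);
translate([313, 460, 0]) cube([619, 31, 36]);
translate([313, 460, 871]) cube([619, 31, 36]);


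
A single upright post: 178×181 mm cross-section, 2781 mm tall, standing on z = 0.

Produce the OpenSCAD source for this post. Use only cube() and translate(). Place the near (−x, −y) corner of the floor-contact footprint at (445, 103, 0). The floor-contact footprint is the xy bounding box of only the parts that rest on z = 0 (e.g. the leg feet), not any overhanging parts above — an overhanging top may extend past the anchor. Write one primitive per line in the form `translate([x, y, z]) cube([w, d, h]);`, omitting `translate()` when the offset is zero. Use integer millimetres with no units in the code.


translate([445, 103, 0]) cube([178, 181, 2781]);


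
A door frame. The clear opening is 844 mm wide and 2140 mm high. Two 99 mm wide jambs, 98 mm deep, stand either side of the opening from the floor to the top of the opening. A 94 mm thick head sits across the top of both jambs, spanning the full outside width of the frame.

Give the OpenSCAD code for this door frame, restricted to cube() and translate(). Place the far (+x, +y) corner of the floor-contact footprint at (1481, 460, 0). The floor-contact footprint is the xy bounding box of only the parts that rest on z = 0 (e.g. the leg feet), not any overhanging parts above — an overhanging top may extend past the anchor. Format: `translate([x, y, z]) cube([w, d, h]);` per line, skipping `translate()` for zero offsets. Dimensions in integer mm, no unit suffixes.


translate([439, 362, 0]) cube([99, 98, 2140]);
translate([1382, 362, 0]) cube([99, 98, 2140]);
translate([439, 362, 2140]) cube([1042, 98, 94]);


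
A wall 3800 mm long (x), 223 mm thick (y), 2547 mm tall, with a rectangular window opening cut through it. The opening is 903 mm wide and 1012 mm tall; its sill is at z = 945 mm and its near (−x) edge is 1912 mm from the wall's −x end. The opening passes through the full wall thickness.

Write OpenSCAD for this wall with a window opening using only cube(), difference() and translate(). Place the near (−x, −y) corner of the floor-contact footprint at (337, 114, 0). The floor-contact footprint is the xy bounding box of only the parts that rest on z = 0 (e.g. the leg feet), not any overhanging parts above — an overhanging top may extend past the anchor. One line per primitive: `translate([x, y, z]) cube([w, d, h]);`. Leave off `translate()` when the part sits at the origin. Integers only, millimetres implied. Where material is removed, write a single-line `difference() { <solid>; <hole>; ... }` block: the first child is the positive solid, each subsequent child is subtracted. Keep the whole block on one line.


difference() { translate([337, 114, 0]) cube([3800, 223, 2547]); translate([2249, 114, 945]) cube([903, 223, 1012]); }


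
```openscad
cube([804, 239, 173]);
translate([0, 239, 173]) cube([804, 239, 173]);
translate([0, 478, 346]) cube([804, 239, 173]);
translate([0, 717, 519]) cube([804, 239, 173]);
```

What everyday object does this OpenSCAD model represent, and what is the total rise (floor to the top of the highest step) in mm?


A staircase. The total rise is 692 mm.

4 identical blocks, each offset up and back from the previous — a staircase. Each step is 173 mm tall and there are 4 of them, so the total rise is 4 × 173 = 692 mm.


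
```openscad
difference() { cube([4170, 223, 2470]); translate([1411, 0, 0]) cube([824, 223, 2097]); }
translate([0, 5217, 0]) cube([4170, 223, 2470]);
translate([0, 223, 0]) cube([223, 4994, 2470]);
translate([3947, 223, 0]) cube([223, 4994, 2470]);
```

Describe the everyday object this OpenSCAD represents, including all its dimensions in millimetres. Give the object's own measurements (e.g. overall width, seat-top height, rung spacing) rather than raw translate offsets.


A single room: four walls, each 2470 mm tall and 223 mm thick, enclosing an outside footprint 4170×5440 mm (x × y), no floor or roof. The front and back walls (−y and +y sides) run the full x-width; the side walls fit between their inner faces. A door opening 824 mm wide and 2097 mm tall is cut through the front wall from the floor up, its −x edge 1411 mm from the wall's −x end.


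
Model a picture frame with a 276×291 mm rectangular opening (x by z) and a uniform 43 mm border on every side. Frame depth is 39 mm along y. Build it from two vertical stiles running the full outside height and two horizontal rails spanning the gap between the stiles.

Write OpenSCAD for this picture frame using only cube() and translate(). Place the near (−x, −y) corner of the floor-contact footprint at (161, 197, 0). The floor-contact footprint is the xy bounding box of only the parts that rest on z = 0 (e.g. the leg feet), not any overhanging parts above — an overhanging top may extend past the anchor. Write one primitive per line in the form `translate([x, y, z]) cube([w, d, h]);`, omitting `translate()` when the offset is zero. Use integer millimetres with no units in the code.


translate([161, 197, 0]) cube([43, 39, 377]);
translate([480, 197, 0]) cube([43, 39, 377]);
translate([204, 197, 0]) cube([276, 39, 43]);
translate([204, 197, 334]) cube([276, 39, 43]);


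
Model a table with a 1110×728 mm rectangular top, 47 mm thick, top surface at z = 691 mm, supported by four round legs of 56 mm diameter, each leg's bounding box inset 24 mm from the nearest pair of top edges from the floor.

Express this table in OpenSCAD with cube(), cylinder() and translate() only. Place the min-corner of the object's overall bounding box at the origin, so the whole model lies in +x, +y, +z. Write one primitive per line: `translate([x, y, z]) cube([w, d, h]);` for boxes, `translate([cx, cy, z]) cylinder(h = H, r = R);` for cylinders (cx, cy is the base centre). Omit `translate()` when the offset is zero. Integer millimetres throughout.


// leg_h = 691 - 47 = 644
translate([0, 0, 644]) cube([1110, 728, 47]);
translate([52, 52, 0]) cylinder(h = 644, r = 28);
translate([1058, 52, 0]) cylinder(h = 644, r = 28);
translate([52, 676, 0]) cylinder(h = 644, r = 28);
translate([1058, 676, 0]) cylinder(h = 644, r = 28);


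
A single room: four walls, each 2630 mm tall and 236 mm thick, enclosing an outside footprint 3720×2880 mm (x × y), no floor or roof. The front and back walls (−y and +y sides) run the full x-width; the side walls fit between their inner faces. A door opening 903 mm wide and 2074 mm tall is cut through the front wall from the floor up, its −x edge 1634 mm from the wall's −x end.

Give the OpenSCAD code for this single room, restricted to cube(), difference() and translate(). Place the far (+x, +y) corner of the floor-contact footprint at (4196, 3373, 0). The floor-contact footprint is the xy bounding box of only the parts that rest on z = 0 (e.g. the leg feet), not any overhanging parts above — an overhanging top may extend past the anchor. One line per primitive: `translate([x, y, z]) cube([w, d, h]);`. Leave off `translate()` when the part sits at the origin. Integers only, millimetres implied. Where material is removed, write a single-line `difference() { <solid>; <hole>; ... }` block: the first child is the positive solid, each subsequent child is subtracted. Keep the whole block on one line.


difference() { translate([476, 493, 0]) cube([3720, 236, 2630]); translate([2110, 493, 0]) cube([903, 236, 2074]); }
translate([476, 3137, 0]) cube([3720, 236, 2630]);
translate([476, 729, 0]) cube([236, 2408, 2630]);
translate([3960, 729, 0]) cube([236, 2408, 2630]);


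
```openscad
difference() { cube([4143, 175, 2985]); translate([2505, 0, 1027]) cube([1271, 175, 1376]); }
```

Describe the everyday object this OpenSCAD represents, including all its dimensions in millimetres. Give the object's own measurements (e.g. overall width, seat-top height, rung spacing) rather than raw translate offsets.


A wall 4143 mm long (x), 175 mm thick (y), 2985 mm tall, with a rectangular window opening cut through it. The opening is 1271 mm wide and 1376 mm tall; its sill is at z = 1027 mm and its near (−x) edge is 2505 mm from the wall's −x end. The opening passes through the full wall thickness.


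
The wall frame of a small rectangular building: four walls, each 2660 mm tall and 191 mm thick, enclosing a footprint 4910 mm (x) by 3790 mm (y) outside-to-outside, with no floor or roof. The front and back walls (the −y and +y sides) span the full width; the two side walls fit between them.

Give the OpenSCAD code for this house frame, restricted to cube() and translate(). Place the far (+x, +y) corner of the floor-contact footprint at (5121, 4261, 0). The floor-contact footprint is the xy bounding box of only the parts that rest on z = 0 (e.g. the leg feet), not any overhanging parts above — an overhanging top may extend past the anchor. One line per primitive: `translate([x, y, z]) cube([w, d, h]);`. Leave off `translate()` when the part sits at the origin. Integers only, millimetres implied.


translate([211, 471, 0]) cube([4910, 191, 2660]);
translate([211, 4070, 0]) cube([4910, 191, 2660]);
translate([211, 662, 0]) cube([191, 3408, 2660]);
translate([4930, 662, 0]) cube([191, 3408, 2660]);


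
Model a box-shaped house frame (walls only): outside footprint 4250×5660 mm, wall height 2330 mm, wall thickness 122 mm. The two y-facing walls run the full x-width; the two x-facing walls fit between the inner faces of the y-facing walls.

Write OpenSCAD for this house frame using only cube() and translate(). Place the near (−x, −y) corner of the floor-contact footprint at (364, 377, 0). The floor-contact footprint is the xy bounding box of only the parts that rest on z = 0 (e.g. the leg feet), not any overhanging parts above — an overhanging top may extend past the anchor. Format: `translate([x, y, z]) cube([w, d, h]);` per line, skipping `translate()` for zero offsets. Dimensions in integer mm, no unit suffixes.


translate([364, 377, 0]) cube([4250, 122, 2330]);
translate([364, 5915, 0]) cube([4250, 122, 2330]);
translate([364, 499, 0]) cube([122, 5416, 2330]);
translate([4492, 499, 0]) cube([122, 5416, 2330]);


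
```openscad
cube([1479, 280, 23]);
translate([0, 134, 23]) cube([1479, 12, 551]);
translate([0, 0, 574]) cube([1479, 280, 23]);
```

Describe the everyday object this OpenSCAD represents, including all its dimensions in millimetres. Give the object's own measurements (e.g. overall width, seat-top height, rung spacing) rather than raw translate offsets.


An I-beam lying along x, 1479 mm long. Overall section height 597 mm. Two flanges 280 mm wide (y) and 23 mm thick, one on the floor and one at the top; a web 12 mm thick runs between them, centred on the flange width.


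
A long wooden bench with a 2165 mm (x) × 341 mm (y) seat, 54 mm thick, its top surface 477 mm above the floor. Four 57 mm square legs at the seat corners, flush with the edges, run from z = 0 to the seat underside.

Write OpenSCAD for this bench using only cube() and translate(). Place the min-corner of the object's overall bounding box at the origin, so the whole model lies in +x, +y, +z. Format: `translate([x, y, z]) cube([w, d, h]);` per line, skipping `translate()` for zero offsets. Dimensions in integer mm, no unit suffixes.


translate([0, 0, 423]) cube([2165, 341, 54]);
cube([57, 57, 423]);
translate([0, 284, 0]) cube([57, 57, 423]);
translate([2108, 0, 0]) cube([57, 57, 423]);
translate([2108, 284, 0]) cube([57, 57, 423]);


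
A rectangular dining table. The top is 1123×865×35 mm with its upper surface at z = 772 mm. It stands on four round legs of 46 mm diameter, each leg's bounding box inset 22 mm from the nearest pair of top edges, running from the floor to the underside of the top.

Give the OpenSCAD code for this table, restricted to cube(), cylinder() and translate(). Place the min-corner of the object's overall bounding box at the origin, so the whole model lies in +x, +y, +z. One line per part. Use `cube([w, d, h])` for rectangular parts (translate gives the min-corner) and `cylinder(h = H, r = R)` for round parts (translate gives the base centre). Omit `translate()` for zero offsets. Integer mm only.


translate([0, 0, 737]) cube([1123, 865, 35]);
translate([45, 45, 0]) cylinder(h = 737, r = 23);
translate([1078, 45, 0]) cylinder(h = 737, r = 23);
translate([45, 820, 0]) cylinder(h = 737, r = 23);
translate([1078, 820, 0]) cylinder(h = 737, r = 23);


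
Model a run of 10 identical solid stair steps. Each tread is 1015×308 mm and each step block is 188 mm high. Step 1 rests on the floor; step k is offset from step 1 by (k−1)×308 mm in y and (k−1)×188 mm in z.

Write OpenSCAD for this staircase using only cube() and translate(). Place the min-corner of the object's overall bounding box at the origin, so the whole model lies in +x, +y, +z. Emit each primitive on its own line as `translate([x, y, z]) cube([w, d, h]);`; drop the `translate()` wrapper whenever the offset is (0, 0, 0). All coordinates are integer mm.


cube([1015, 308, 188]);
translate([0, 308, 188]) cube([1015, 308, 188]);
translate([0, 616, 376]) cube([1015, 308, 188]);
translate([0, 924, 564]) cube([1015, 308, 188]);
translate([0, 1232, 752]) cube([1015, 308, 188]);
translate([0, 1540, 940]) cube([1015, 308, 188]);
translate([0, 1848, 1128]) cube([1015, 308, 188]);
translate([0, 2156, 1316]) cube([1015, 308, 188]);
translate([0, 2464, 1504]) cube([1015, 308, 188]);
translate([0, 2772, 1692]) cube([1015, 308, 188]);


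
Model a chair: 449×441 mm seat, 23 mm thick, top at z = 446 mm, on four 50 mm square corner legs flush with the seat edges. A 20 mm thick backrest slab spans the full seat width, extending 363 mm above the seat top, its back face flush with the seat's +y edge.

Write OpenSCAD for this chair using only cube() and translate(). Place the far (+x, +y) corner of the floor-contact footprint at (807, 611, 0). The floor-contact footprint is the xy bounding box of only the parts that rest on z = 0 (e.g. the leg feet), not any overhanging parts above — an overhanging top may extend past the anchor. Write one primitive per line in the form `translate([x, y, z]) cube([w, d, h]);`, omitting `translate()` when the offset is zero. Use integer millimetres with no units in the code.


translate([358, 170, 423]) cube([449, 441, 23]);
translate([358, 170, 0]) cube([50, 50, 423]);
translate([757, 170, 0]) cube([50, 50, 423]);
translate([358, 561, 0]) cube([50, 50, 423]);
translate([757, 561, 0]) cube([50, 50, 423]);
translate([358, 591, 446]) cube([449, 20, 363]);


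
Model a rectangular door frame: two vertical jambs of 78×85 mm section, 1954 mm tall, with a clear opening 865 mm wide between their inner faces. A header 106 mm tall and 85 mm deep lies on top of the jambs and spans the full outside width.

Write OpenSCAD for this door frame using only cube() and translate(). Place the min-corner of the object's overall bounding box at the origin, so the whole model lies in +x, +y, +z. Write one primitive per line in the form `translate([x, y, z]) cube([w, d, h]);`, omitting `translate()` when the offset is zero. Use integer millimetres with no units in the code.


cube([78, 85, 1954]);
translate([943, 0, 0]) cube([78, 85, 1954]);
translate([0, 0, 1954]) cube([1021, 85, 106]);


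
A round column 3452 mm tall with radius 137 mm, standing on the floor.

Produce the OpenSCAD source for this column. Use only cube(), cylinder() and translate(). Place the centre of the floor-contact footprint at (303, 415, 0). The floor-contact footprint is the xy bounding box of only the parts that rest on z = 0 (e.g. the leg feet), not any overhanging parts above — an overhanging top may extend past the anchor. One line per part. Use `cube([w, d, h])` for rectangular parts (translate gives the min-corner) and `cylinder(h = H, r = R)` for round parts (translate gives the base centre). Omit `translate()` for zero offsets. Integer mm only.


translate([303, 415, 0]) cylinder(h = 3452, r = 137);


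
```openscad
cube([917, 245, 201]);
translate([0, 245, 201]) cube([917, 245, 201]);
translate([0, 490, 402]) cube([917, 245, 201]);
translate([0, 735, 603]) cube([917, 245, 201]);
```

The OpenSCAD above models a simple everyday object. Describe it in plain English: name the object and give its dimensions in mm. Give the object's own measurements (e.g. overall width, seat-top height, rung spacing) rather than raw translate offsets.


A straight staircase of 4 solid steps. Each step is 917 mm wide (x), 245 mm deep (y, the going) and 201 mm tall (the rise). The first step rests on the floor; each subsequent step sits one going further in +y and one rise higher in +z, directly behind and above the previous step with no overlap.


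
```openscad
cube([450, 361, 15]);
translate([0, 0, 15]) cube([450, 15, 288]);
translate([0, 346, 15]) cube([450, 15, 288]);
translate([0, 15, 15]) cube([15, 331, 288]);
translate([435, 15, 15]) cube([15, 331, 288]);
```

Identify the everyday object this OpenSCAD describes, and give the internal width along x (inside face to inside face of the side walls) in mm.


An open box. The internal width is 420 mm.

A 450×361 base slab with four walls standing on it — an open box. The base is 450 mm wide and the walls are 15 mm thick, so the internal width is 450 − 2 × 15 = 420 mm.


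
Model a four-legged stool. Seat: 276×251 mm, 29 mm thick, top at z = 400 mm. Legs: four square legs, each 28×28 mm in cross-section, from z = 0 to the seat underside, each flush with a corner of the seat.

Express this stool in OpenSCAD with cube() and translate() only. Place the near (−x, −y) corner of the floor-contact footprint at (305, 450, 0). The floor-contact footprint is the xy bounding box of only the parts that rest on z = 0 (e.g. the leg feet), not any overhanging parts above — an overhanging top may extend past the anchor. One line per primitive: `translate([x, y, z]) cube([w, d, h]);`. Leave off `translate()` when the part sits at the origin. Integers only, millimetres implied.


// leg_h = 400 - 29 = 371
translate([305, 450, 371]) cube([276, 251, 29]);
translate([305, 450, 0]) cube([28, 28, 371]);
translate([553, 450, 0]) cube([28, 28, 371]);
translate([305, 673, 0]) cube([28, 28, 371]);
translate([553, 673, 0]) cube([28, 28, 371]);


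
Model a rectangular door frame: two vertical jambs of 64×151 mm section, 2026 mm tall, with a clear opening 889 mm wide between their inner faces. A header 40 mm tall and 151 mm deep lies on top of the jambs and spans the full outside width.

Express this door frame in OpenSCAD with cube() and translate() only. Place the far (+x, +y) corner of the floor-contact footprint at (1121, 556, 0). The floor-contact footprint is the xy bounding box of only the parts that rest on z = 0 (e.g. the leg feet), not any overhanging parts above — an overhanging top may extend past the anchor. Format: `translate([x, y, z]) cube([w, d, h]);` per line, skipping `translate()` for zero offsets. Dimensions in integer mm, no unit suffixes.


translate([104, 405, 0]) cube([64, 151, 2026]);
translate([1057, 405, 0]) cube([64, 151, 2026]);
translate([104, 405, 2026]) cube([1017, 151, 40]);


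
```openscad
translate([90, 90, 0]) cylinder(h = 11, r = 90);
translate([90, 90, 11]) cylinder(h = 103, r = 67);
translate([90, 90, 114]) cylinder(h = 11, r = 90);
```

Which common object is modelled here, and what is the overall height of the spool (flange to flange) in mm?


A spool. The overall height is 125 mm.

Three coaxial cylinders, large–small–large — a spool. Two 11 mm flanges and a 103 mm core give 11 + 103 + 11 = 125 mm.


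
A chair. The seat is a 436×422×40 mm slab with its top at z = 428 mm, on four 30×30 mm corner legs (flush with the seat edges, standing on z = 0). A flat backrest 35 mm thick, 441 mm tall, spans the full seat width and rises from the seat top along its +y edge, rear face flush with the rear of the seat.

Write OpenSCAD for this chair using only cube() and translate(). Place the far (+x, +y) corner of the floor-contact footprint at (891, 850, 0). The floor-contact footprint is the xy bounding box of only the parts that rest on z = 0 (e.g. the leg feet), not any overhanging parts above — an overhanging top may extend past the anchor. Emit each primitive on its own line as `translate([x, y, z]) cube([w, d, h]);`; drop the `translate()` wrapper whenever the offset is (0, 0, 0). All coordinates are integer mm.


translate([455, 428, 388]) cube([436, 422, 40]);
translate([455, 428, 0]) cube([30, 30, 388]);
translate([861, 428, 0]) cube([30, 30, 388]);
translate([455, 820, 0]) cube([30, 30, 388]);
translate([861, 820, 0]) cube([30, 30, 388]);
translate([455, 815, 428]) cube([436, 35, 441]);


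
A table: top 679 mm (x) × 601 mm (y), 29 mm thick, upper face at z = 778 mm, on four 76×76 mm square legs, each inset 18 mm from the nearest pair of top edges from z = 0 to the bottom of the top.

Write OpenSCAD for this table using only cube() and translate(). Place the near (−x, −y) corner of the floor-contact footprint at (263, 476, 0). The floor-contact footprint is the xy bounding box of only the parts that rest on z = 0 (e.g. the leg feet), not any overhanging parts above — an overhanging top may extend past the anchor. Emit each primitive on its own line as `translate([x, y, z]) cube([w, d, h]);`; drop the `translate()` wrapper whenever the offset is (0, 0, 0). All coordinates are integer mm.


// leg_h = 778 - 29 = 749
translate([245, 458, 749]) cube([679, 601, 29]);
translate([263, 476, 0]) cube([76, 76, 749]);
translate([830, 476, 0]) cube([76, 76, 749]);
translate([263, 965, 0]) cube([76, 76, 749]);
translate([830, 965, 0]) cube([76, 76, 749]);


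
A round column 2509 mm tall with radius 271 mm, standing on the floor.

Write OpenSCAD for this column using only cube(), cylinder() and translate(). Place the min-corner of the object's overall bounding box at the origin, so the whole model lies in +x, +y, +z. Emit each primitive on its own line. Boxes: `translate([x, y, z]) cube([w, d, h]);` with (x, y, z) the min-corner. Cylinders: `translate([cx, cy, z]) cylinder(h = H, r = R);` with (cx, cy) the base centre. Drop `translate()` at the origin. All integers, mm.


translate([271, 271, 0]) cylinder(h = 2509, r = 271);


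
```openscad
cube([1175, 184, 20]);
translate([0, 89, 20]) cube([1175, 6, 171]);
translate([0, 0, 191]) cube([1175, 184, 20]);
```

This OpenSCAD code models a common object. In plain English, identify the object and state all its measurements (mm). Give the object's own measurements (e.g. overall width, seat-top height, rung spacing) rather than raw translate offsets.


An I-beam lying along x, 1175 mm long. Overall section height 211 mm. Two flanges 184 mm wide (y) and 20 mm thick, one on the floor and one at the top; a web 6 mm thick runs between them, centred on the flange width.


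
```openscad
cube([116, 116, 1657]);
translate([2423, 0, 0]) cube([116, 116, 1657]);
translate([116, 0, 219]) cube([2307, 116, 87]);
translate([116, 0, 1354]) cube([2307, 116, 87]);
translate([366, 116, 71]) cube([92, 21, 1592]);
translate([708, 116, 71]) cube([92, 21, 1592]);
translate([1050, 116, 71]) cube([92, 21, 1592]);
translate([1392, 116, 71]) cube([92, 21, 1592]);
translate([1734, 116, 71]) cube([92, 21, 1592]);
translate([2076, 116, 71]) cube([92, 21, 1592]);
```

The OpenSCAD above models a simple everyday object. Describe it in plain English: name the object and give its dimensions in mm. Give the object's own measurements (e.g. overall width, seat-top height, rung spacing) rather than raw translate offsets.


A fence section. Two 116×116 mm posts, 1657 mm tall, stand on the floor with a clear span of 2307 mm between their inner faces. Two horizontal rails of 116×87 mm section span the gap between the posts with their undersides at z = 219 mm and z = 1354 mm, flush with the posts' −y face. 6 pickets, each 92 mm wide, 21 mm thick and 1592 mm tall, are fixed to the +y face of the rails with their bottoms at z = 71 mm, spaced across the span with a 250 mm gap after the −x post and between neighbouring pickets, with 255 mm left before the +x post.


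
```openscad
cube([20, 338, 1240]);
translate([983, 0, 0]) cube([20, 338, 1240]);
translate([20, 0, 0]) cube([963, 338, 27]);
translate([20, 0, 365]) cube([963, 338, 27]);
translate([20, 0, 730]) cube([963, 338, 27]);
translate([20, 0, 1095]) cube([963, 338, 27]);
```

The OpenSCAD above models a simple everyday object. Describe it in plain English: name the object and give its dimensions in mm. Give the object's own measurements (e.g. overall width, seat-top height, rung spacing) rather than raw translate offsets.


An open bookshelf. Two side panels, each 20 mm thick, 338 mm deep and 1240 mm tall, stand 1003 mm apart (outside-to-outside). Between them sit 4 shelves, each 27 mm thick and 338 mm deep, spanning the full gap between the sides. The bottom shelf rests on the floor (its underside at z = 0) and the clear gap between one shelf's top and the next shelf's underside is 338 mm.


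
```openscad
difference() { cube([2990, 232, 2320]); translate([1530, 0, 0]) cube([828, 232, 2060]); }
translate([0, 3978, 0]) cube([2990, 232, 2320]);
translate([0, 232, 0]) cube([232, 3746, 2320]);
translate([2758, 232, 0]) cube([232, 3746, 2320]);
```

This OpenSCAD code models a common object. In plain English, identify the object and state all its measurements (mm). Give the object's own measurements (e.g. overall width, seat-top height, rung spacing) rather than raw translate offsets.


A single room: four walls, each 2320 mm tall and 232 mm thick, enclosing an outside footprint 2990×4210 mm (x × y), no floor or roof. The front and back walls (−y and +y sides) run the full x-width; the side walls fit between their inner faces. A door opening 828 mm wide and 2060 mm tall is cut through the front wall from the floor up, its −x edge 1530 mm from the wall's −x end.


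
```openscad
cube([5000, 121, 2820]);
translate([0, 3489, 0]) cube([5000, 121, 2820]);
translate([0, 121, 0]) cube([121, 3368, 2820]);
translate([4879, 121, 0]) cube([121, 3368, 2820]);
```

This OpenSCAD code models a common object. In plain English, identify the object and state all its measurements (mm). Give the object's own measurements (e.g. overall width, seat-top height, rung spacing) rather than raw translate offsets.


The wall frame of a small rectangular building: four walls, each 2820 mm tall and 121 mm thick, enclosing a footprint 5000 mm (x) by 3610 mm (y) outside-to-outside, with no floor or roof. The front and back walls (the −y and +y sides) span the full width; the two side walls fit between them.


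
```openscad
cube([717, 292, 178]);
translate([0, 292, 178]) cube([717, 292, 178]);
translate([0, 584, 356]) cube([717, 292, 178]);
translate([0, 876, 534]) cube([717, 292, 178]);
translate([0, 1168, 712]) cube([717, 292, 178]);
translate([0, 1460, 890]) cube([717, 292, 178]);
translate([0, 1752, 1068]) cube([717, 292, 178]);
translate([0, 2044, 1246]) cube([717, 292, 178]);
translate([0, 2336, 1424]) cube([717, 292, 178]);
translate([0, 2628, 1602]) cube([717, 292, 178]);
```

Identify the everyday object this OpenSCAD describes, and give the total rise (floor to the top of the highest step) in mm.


A staircase. The total rise is 1780 mm.

10 identical blocks, each offset up and back from the previous — a staircase. Each step is 178 mm tall and there are 10 of them, so the total rise is 10 × 178 = 1780 mm.


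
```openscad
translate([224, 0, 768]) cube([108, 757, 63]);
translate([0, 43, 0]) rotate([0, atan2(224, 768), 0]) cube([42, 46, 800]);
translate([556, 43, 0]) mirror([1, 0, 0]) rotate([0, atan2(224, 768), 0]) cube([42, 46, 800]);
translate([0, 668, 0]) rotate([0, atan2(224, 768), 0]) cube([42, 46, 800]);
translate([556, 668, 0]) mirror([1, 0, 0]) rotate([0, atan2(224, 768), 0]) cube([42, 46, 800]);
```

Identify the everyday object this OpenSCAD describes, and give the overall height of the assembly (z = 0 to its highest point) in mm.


A sawhorse. The overall height is 831 mm.

A beam across two mirrored pairs of raked legs — a sawhorse. The beam's underside is at z = 768 (matching the legs' vertical rise in atan2(224, 768)) and the beam is 63 mm tall, so its top is at 768 + 63 = 831 mm. The raked legs top out at the beam's underside, so that is the highest point.


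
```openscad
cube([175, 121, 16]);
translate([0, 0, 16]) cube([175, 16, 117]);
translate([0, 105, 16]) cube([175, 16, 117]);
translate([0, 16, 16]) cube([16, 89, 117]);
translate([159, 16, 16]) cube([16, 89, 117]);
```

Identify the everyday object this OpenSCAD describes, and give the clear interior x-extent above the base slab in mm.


An open box. The internal width is 143 mm.

A 175×121 base slab with four walls standing on it — an open box. The base is 175 mm wide and the walls are 16 mm thick, so the internal width is 175 − 2 × 16 = 143 mm.


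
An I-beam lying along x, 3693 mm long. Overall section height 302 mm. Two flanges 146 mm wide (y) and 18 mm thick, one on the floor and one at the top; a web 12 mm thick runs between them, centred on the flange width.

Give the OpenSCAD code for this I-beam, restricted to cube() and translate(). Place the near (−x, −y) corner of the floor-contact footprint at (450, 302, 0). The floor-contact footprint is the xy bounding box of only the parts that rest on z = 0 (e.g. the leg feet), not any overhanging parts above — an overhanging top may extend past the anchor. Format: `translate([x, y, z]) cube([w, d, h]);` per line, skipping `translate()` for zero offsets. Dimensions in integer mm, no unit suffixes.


translate([450, 302, 0]) cube([3693, 146, 18]);
translate([450, 369, 18]) cube([3693, 12, 266]);
translate([450, 302, 284]) cube([3693, 146, 18]);


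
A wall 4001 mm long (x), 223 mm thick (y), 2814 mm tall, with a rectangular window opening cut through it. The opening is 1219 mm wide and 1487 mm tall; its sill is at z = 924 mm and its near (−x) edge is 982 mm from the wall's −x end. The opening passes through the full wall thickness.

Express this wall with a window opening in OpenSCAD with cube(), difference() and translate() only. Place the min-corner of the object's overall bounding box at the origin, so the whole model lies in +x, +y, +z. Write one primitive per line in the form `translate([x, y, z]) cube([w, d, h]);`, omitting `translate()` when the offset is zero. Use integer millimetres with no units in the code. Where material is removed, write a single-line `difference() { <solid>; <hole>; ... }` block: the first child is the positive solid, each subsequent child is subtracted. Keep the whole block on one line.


difference() { cube([4001, 223, 2814]); translate([982, 0, 924]) cube([1219, 223, 1487]); }


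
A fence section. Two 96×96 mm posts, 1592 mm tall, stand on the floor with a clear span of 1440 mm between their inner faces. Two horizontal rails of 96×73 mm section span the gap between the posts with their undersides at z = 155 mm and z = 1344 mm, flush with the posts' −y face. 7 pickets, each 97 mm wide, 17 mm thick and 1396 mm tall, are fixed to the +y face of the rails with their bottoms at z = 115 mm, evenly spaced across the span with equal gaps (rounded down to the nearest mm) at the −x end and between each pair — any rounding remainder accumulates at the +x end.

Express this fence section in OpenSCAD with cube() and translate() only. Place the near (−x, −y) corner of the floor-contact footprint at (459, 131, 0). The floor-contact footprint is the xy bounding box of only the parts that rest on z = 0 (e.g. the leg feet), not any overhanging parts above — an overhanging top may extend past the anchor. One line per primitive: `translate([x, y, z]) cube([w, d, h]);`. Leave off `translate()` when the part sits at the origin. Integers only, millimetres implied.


translate([459, 131, 0]) cube([96, 96, 1592]);
translate([1995, 131, 0]) cube([96, 96, 1592]);
translate([555, 131, 155]) cube([1440, 96, 73]);
translate([555, 131, 1344]) cube([1440, 96, 73]);
translate([650, 227, 115]) cube([97, 17, 1396]);
translate([842, 227, 115]) cube([97, 17, 1396]);
translate([1034, 227, 115]) cube([97, 17, 1396]);
translate([1226, 227, 115]) cube([97, 17, 1396]);
translate([1418, 227, 115]) cube([97, 17, 1396]);
translate([1610, 227, 115]) cube([97, 17, 1396]);
translate([1802, 227, 115]) cube([97, 17, 1396]);
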